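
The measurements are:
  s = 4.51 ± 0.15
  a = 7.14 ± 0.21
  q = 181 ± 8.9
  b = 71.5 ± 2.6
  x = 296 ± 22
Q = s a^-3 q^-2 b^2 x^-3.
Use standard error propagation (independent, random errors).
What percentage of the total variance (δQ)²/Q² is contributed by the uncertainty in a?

10.6%

(δQ/Q)² = (1·δs/s)² + (-3·δa/a)² + (-2·δq/q)² + (2·δb/b)² + (-3·δx/x)²
  s term: (1×0.0333)² = 0.00111
  a term: (-3×0.0294)² = 0.00779
  q term: (-2×0.0492)² = 0.00967
  b term: (2×0.0364)² = 0.00529
  x term: (-3×0.0743)² = 0.0497
Total = 0.0736. Share from a = 0.00779/0.0736 = 0.106.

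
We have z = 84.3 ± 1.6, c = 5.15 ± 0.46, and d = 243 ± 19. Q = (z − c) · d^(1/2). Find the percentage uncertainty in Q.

4.44%

Let u = z − c = 79.1. δu = √(δz² + δc²) = √(2.56 + 0.212) = 1.66, so δu/u = 0.0210.
Q is then a monomial in u, d:
δQ/Q = √((δu/u)² + (½·δd/d)²) = √(0.000442 + 0.00153) = 0.0444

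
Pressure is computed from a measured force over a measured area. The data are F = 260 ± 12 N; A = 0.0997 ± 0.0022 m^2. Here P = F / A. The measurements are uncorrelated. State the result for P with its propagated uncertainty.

Since P is a product/quotient, work with relative uncertainties:
  (1·δF/F)² = (1×0.0462)² = 0.00213;  (-1·δA/A)² = (-1×0.0221)² = 0.000487
δP/P = √(0.00262) = 0.0512
P = 2610 Pa, so δP = 0.0512 × 2610 = 133 Pa.

2610 ± 133 Pa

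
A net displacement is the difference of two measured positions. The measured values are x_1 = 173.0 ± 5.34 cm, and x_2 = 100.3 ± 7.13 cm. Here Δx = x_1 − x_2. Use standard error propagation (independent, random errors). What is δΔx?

For a sum/difference, combine absolute errors in quadrature:
  (δx_1)² = 28.5;  (δx_2)² = 50.8
δΔx = √(79.4) = 8.91 cm

8.91 cm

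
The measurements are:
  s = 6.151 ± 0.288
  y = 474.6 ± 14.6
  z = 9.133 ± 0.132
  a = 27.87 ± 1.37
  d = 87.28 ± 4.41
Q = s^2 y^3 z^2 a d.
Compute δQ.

Products/powers → add relative errors in quadrature, weighted by exponent:
  (2·δs/s)² = (2×0.0468)² = 0.00877;  (3·δy/y)² = (3×0.0308)² = 0.00852;  (2·δz/z)² = (2×0.0145)² = 0.000836;  (1·δa/a)² = (1×0.0492)² = 0.00242;  (1·δd/d)² = (1×0.0505)² = 0.00255
δQ/Q = √(0.0231) = 0.152
Q = 8.206e+14, so δQ = 0.152 × 8.206e+14 = 1.25e+14.

1.25e+14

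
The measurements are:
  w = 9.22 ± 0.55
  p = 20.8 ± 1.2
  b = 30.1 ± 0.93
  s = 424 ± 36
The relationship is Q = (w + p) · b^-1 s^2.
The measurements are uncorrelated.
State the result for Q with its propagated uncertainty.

Let u = w + p = 30.0. δu = √(δw² + δp²) = √(0.303 + 1.44) = 1.32, so δu/u = 0.0440.
Q is then a monomial in u, b, s:
δQ/Q = √((δu/u)² + (-1·δb/b)² + (2·δs/s)²) = √(0.00193 + 0.000955 + 0.0288) = 0.178
Q = 1.79e+05, so δQ = 0.178 × 1.79e+05 = 31900.

(1.79 ± 0.319) × 10^5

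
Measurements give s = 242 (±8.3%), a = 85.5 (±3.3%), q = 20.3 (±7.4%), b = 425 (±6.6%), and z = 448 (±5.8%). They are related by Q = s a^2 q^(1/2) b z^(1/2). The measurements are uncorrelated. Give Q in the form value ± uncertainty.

(7.17 ± 0.957) × 10^10

Q is a product of powers, so relative uncertainties combine in quadrature:
  (1·δs/s)² = (1×0.0830)² = 0.00689;  (2·δa/a)² = (2×0.0330)² = 0.00436;  (½·δq/q)² = (0.5×0.0740)² = 0.00137;  (1·δb/b)² = (1×0.0660)² = 0.00436;  (½·δz/z)² = (0.5×0.0580)² = 0.000841
δQ/Q = √(0.0178) = 0.133
Q = 7.17e+10, so δQ = 0.133 × 7.17e+10 = 9.57e+09.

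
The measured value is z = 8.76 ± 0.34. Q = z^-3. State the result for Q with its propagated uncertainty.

Since Q is a product/quotient, work with relative uncertainties:
  (-3·δz/z)² = (-3×0.0388)² = 0.0136
δQ/Q = √(0.0136) = 0.116
Q = 0.00149, so δQ = 0.116 × 0.00149 = 0.000173.

0.00149 ± 0.000173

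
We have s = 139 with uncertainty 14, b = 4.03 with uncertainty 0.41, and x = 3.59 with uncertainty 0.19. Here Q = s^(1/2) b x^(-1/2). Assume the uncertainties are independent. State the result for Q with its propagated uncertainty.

25.1 ± 2.92

For a monomial Q ∝ s^(1/2), b, x^(-1/2), fractional errors add in quadrature:
  (½·δs/s)² = (0.5×0.101)² = 0.00254;  (1·δb/b)² = (1×0.102)² = 0.0104;  (−½·δx/x)² = (-0.5×0.0529)² = 0.000700
δQ/Q = √(0.0136) = 0.117
Q = 25.1, so δQ = 0.117 × 25.1 = 2.92.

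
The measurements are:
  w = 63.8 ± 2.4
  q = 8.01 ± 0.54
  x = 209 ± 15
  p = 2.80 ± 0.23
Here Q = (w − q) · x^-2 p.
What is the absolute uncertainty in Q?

Let u = w − q = 55.8. δu = √(δw² + δq²) = √(5.76 + 0.292) = 2.46, so δu/u = 0.0441.
Q is then a monomial in u, x, p:
δQ/Q = √((δu/u)² + (-2·δx/x)² + (1·δp/p)²) = √(0.00194 + 0.0206 + 0.00675) = 0.171
Q = 0.00358, so δQ = 0.171 × 0.00358 = 0.000612.

0.000612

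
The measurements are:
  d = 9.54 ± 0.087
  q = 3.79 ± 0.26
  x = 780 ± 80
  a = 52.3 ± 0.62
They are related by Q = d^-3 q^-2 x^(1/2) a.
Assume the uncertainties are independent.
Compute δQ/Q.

0.149

Q is a product of powers, so relative uncertainties combine in quadrature:
  (-3·δd/d)² = (-3×0.00912)² = 0.000748;  (-2·δq/q)² = (-2×0.0686)² = 0.0188;  (½·δx/x)² = (0.5×0.103)² = 0.00263;  (1·δa/a)² = (1×0.0119)² = 0.000141
δQ/Q = √(0.0223) = 0.149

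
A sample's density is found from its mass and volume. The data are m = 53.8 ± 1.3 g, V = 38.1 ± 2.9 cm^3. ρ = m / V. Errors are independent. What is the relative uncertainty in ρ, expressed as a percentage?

7.99%

Relative error in a monomial: (δρ/ρ)² = Σ (nᵢ · δxᵢ/xᵢ)².
  (1·δm/m)² = (1×0.0242)² = 0.000584;  (-1·δV/V)² = (-1×0.0761)² = 0.00579
δρ/ρ = √(0.00638) = 0.0799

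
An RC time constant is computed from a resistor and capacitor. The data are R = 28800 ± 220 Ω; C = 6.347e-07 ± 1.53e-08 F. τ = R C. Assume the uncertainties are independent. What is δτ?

For a monomial τ ∝ R, C, fractional errors add in quadrature:
  (1·δR/R)² = (1×0.00764)² = 5.84e-05;  (1·δC/C)² = (1×0.0241)² = 0.000581
δτ/τ = √(0.000639) = 0.0253
τ = 0.01828 s, so δτ = 0.0253 × 0.01828 = 0.000462 s.

0.000462 s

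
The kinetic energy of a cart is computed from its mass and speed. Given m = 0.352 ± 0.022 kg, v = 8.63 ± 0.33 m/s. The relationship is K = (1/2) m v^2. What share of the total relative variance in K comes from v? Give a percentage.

(δK/K)² = (1·δm/m)² + (2·δv/v)²
  m term: (1×0.0625)² = 0.00391
  v term: (2×0.0382)² = 0.00585
Total = 0.00976. Share from v = 0.00585/0.00976 = 0.600.

60.0%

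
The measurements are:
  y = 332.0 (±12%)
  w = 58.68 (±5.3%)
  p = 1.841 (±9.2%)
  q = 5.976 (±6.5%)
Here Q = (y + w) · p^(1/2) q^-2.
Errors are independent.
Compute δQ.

Let u = y + w = 390.7. δu = √(δy² + δw²) = √(1590 + 9.67) = 40.0, so δu/u = 0.102.
Q is then a monomial in u, p, q:
δQ/Q = √((δu/u)² + (½·δp/p)² + (-2·δq/q)²) = √(0.0105 + 0.00212 + 0.0169) = 0.172
Q = 14.84, so δQ = 0.172 × 14.84 = 2.55.

2.55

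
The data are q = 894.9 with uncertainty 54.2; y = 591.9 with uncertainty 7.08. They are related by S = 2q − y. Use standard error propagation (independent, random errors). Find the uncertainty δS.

For a sum/difference, combine absolute errors in quadrature:
  (2·δq)² = 11800;  (δy)² = 50.1
δS = √(11800) = 109

109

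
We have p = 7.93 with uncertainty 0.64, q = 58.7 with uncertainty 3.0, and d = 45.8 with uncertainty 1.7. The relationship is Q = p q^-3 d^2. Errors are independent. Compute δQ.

Products/powers → add relative errors in quadrature, weighted by exponent:
  (1·δp/p)² = (1×0.0807)² = 0.00651;  (-3·δq/q)² = (-3×0.0511)² = 0.0235;  (2·δd/d)² = (2×0.0371)² = 0.00551
δQ/Q = √(0.0355) = 0.188
Q = 0.0822, so δQ = 0.188 × 0.0822 = 0.0155.

0.0155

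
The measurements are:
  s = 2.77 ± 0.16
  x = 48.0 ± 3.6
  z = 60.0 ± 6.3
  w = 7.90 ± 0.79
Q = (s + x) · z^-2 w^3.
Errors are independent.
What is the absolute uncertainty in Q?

2.59

Let u = s + x = 50.8. δu = √(δs² + δx²) = √(0.0256 + 13.0) = 3.60, so δu/u = 0.0710.
Q is then a monomial in u, z, w:
δQ/Q = √((δu/u)² + (-2·δz/z)² + (3·δw/w)²) = √(0.00504 + 0.0441 + 0.0900) = 0.373
Q = 6.95, so δQ = 0.373 × 6.95 = 2.59.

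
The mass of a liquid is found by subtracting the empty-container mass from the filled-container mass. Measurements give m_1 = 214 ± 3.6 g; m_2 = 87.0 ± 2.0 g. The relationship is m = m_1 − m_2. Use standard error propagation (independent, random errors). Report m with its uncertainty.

Sums and differences: (δm)² = Σ (cᵢ δxᵢ)².
  (δm_1)² = 13.0;  (δm_2)² = 4.00
δm = √(17.0) = 4.12 g
m = 127 g.

127 ± 4.12 g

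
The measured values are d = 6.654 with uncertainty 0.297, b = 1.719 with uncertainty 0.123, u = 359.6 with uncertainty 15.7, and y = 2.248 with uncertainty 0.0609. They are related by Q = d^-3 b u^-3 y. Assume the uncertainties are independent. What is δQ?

5.71e-11

For a monomial Q ∝ d^-3, b, u^-3, y, fractional errors add in quadrature:
  (-3·δd/d)² = (-3×0.0446)² = 0.0179;  (1·δb/b)² = (1×0.0716)² = 0.00512;  (-3·δu/u)² = (-3×0.0437)² = 0.0172;  (1·δy/y)² = (1×0.0271)² = 0.000734
δQ/Q = √(0.0409) = 0.202
Q = 2.821e-10, so δQ = 0.202 × 2.821e-10 = 5.71e-11.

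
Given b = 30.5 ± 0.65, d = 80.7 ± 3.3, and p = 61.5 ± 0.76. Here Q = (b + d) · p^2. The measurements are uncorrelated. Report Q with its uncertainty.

Let u = b + d = 111. δu = √(δb² + δd²) = √(0.423 + 10.9) = 3.36, so δu/u = 0.0302.
Q is then a monomial in u, p:
δQ/Q = √((δu/u)² + (2·δp/p)²) = √(0.000915 + 0.000611) = 0.0391
Q = 4.21e+05, so δQ = 0.0391 × 4.21e+05 = 16400.

(4.21 ± 0.164) × 10^5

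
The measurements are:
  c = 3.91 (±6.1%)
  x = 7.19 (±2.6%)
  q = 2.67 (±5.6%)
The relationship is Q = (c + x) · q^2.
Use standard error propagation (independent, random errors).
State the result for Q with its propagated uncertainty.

79.1 ± 9.12

Let u = c + x = 11.1. δu = √(δc² + δx²) = √(0.0569 + 0.0349) = 0.303, so δu/u = 0.0273.
Q is then a monomial in u, q:
δQ/Q = √((δu/u)² + (2·δq/q)²) = √(0.000745 + 0.0125) = 0.115
Q = 79.1, so δQ = 0.115 × 79.1 = 9.12.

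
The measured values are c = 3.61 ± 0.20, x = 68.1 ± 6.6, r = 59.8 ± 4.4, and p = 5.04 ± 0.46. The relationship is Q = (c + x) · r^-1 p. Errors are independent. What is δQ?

Let u = c + x = 71.7. δu = √(δc² + δx²) = √(0.0400 + 43.6) = 6.60, so δu/u = 0.0921.
Q is then a monomial in u, r, p:
δQ/Q = √((δu/u)² + (-1·δr/r)² + (1·δp/p)²) = √(0.00848 + 0.00541 + 0.00833) = 0.149
Q = 6.04, so δQ = 0.149 × 6.04 = 0.901.

0.901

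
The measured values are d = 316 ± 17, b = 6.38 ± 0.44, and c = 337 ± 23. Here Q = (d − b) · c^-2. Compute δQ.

Let u = d − b = 310. δu = √(δd² + δb²) = √(289 + 0.194) = 17.0, so δu/u = 0.0549.
Q is then a monomial in u, c:
δQ/Q = √((δu/u)² + (-2·δc/c)²) = √(0.00302 + 0.0186) = 0.147
Q = 0.00273, so δQ = 0.147 × 0.00273 = 0.000401.

0.000401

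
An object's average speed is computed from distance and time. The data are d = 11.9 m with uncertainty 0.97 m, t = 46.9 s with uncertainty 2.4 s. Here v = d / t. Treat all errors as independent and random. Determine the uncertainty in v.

v is a product of powers, so relative uncertainties combine in quadrature:
  (1·δd/d)² = (1×0.0815)² = 0.00664;  (-1·δt/t)² = (-1×0.0512)² = 0.00262
δv/v = √(0.00926) = 0.0962
v = 0.254 m/s, so δv = 0.0962 × 0.254 = 0.0244 m/s.

0.0244 m/s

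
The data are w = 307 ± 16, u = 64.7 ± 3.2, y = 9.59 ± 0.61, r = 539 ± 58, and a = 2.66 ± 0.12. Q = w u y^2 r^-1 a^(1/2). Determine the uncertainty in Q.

1010

Relative error in a monomial: (δQ/Q)² = Σ (nᵢ · δxᵢ/xᵢ)².
  (1·δw/w)² = (1×0.0521)² = 0.00272;  (1·δu/u)² = (1×0.0495)² = 0.00245;  (2·δy/y)² = (2×0.0636)² = 0.0162;  (-1·δr/r)² = (-1×0.108)² = 0.0116;  (½·δa/a)² = (0.5×0.0451)² = 0.000509
δQ/Q = √(0.0334) = 0.183
Q = 5530, so δQ = 0.183 × 5530 = 1010.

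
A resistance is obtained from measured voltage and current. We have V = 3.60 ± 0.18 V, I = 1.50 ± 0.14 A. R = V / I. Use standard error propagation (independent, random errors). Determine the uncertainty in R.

0.254 Ω

Relative error in a monomial: (δR/R)² = Σ (nᵢ · δxᵢ/xᵢ)².
  (1·δV/V)² = (1×0.0500)² = 0.00250;  (-1·δI/I)² = (-1×0.0933)² = 0.00871
δR/R = √(0.0112) = 0.106
R = 2.40 Ω, so δR = 0.106 × 2.40 = 0.254 Ω.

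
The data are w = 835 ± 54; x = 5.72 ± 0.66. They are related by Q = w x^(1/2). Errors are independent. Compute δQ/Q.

For a monomial Q ∝ w, x^(1/2), fractional errors add in quadrature:
  (1·δw/w)² = (1×0.0647)² = 0.00418;  (½·δx/x)² = (0.5×0.115)² = 0.00333
δQ/Q = √(0.00751) = 0.0867

0.0867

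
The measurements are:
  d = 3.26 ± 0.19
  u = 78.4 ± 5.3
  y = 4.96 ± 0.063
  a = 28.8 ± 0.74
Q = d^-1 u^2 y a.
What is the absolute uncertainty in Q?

Relative error in a monomial: (δQ/Q)² = Σ (nᵢ · δxᵢ/xᵢ)².
  (-1·δd/d)² = (-1×0.0583)² = 0.00340;  (2·δu/u)² = (2×0.0676)² = 0.0183;  (1·δy/y)² = (1×0.0127)² = 0.000161;  (1·δa/a)² = (1×0.0257)² = 0.000660
δQ/Q = √(0.0225) = 0.150
Q = 2.69e+05, so δQ = 0.150 × 2.69e+05 = 40400.

40400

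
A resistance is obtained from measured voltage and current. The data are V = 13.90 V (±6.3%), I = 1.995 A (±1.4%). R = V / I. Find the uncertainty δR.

0.450 Ω

Each factor contributes (exponent × relative error)² to (δR/R)²:
  (1·δV/V)² = (1×0.0630)² = 0.00397;  (-1·δI/I)² = (-1×0.0140)² = 0.000196
δR/R = √(0.00417) = 0.0645
R = 6.967 Ω, so δR = 0.0645 × 6.967 = 0.450 Ω.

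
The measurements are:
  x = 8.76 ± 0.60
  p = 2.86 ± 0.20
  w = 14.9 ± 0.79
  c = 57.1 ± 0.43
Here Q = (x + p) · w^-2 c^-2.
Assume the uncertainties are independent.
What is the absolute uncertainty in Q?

Let u = x + p = 11.6. δu = √(δx² + δp²) = √(0.360 + 0.0400) = 0.632, so δu/u = 0.0544.
Q is then a monomial in u, w, c:
δQ/Q = √((δu/u)² + (-2·δw/w)² + (-2·δc/c)²) = √(0.00296 + 0.0112 + 0.000227) = 0.120
Q = 1.61e-05, so δQ = 0.120 × 1.61e-05 = 1.93e-06.

1.93e-06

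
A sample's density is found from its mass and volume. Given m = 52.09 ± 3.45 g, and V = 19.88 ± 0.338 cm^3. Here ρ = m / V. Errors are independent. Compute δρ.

For a monomial ρ ∝ m, V^-1, fractional errors add in quadrature:
  (1·δm/m)² = (1×0.0662)² = 0.00439;  (-1·δV/V)² = (-1×0.0170)² = 0.000289
δρ/ρ = √(0.00468) = 0.0684
ρ = 2.620 g/cm^3, so δρ = 0.0684 × 2.620 = 0.179 g/cm^3.

0.179 g/cm^3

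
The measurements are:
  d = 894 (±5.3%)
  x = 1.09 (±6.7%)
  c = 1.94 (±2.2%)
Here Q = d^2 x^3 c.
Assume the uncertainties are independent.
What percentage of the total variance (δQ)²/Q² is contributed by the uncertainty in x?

77.5%

(δQ/Q)² = (2·δd/d)² + (3·δx/x)² + (1·δc/c)²
  d term: (2×0.0530)² = 0.0112
  x term: (3×0.0670)² = 0.0404
  c term: (1×0.0220)² = 0.000484
Total = 0.0521. Share from x = 0.0404/0.0521 = 0.775.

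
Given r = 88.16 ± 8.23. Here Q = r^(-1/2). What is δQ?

0.00497

Q ∝ r^(-1/2), so δQ/Q = |−½| · δr/r = 0.5 × 0.0934 = 0.0467.
Q = 0.1065, so δQ = 0.0467 × 0.1065 = 0.00497.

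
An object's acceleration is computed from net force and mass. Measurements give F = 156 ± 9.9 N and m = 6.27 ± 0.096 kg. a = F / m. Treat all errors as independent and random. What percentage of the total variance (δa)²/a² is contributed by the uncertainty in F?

94.5%

(δa/a)² = (1·δF/F)² + (-1·δm/m)²
  F term: (1×0.0635)² = 0.00403
  m term: (-1×0.0153)² = 0.000234
Total = 0.00426. Share from F = 0.00403/0.00426 = 0.945.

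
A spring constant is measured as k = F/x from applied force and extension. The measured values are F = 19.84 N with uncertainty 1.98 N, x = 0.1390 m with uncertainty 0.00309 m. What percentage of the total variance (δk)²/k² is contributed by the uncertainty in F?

(δk/k)² = (1·δF/F)² + (-1·δx/x)²
  F term: (1×0.0998)² = 0.00996
  x term: (-1×0.0222)² = 0.000494
Total = 0.0105. Share from F = 0.00996/0.0105 = 0.953.

95.3%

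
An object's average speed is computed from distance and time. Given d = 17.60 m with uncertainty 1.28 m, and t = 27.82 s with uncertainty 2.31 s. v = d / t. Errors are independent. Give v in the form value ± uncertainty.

Products/powers → add relative errors in quadrature, weighted by exponent:
  (1·δd/d)² = (1×0.0727)² = 0.00529;  (-1·δt/t)² = (-1×0.0830)² = 0.00689
δv/v = √(0.0122) = 0.110
v = 0.6326 m/s, so δv = 0.110 × 0.6326 = 0.0698 m/s.

0.6326 ± 0.0698 m/s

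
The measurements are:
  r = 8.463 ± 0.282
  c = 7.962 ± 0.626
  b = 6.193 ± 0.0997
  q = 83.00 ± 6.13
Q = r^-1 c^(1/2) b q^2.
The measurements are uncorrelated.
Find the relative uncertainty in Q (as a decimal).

Products/powers → add relative errors in quadrature, weighted by exponent:
  (-1·δr/r)² = (-1×0.0333)² = 0.00111;  (½·δc/c)² = (0.5×0.0786)² = 0.00155;  (1·δb/b)² = (1×0.0161)² = 0.000259;  (2·δq/q)² = (2×0.0739)² = 0.0218
δQ/Q = √(0.0247) = 0.157

0.157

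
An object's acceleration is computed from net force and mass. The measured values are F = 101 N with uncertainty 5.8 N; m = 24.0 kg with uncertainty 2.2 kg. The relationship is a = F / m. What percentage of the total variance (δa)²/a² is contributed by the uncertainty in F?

(δa/a)² = (1·δF/F)² + (-1·δm/m)²
  F term: (1×0.0574)² = 0.00330
  m term: (-1×0.0917)² = 0.00840
Total = 0.0117. Share from F = 0.00330/0.0117 = 0.282.

28.2%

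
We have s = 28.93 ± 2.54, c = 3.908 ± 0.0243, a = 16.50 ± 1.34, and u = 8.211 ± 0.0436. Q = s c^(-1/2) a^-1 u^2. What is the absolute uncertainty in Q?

Products/powers → add relative errors in quadrature, weighted by exponent:
  (1·δs/s)² = (1×0.0878)² = 0.00771;  (−½·δc/c)² = (-0.5×0.00622)² = 9.67e-06;  (-1·δa/a)² = (-1×0.0812)² = 0.00660;  (2·δu/u)² = (2×0.00531)² = 0.000113
δQ/Q = √(0.0144) = 0.120
Q = 59.80, so δQ = 0.120 × 59.80 = 7.18.

7.18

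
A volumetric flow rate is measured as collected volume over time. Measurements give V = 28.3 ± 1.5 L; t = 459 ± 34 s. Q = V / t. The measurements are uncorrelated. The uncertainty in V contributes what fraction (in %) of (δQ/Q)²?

33.9%

(δQ/Q)² = (1·δV/V)² + (-1·δt/t)²
  V term: (1×0.0530)² = 0.00281
  t term: (-1×0.0741)² = 0.00549
Total = 0.00830. Share from V = 0.00281/0.00830 = 0.339.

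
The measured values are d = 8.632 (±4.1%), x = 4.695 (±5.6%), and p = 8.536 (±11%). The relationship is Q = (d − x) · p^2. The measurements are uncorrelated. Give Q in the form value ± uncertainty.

286.9 ± 70.8

Let u = d − x = 3.937. δu = √(δd² + δx²) = √(0.125 + 0.0691) = 0.441, so δu/u = 0.112.
Q is then a monomial in u, p:
δQ/Q = √((δu/u)² + (2·δp/p)²) = √(0.0125 + 0.0484) = 0.247
Q = 286.9, so δQ = 0.247 × 286.9 = 70.8.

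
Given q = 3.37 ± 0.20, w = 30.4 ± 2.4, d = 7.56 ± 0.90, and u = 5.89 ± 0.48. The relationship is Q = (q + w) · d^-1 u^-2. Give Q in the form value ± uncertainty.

Let h = q + w = 33.8. δh = √(δq² + δw²) = √(0.0400 + 5.76) = 2.41, so δh/h = 0.0713.
Q is then a monomial in h, d, u:
δQ/Q = √((δh/h)² + (-1·δd/d)² + (-2·δu/u)²) = √(0.00509 + 0.0142 + 0.0266) = 0.214
Q = 0.129, so δQ = 0.214 × 0.129 = 0.0276.

0.129 ± 0.0276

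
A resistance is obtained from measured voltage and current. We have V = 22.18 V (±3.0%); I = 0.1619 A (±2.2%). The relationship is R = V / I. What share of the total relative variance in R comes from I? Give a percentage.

35.0%

(δR/R)² = (1·δV/V)² + (-1·δI/I)²
  V term: (1×0.0300)² = 0.000900
  I term: (-1×0.0220)² = 0.000484
Total = 0.00138. Share from I = 0.000484/0.00138 = 0.350.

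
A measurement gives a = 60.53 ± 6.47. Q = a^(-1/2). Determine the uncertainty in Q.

Q is a product of powers, so relative uncertainties combine in quadrature:
  (−½·δa/a)² = (-0.5×0.107)² = 0.00286
δQ/Q = √(0.00286) = 0.0534
Q = 0.1285, so δQ = 0.0534 × 0.1285 = 0.00687.

0.00687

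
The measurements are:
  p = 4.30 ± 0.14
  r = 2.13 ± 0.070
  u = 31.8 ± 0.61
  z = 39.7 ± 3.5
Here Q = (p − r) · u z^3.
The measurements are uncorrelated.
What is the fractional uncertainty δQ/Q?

Let w = p − r = 2.17. δw = √(δp² + δr²) = √(0.0196 + 0.00490) = 0.157, so δw/w = 0.0721.
Q is then a monomial in w, u, z:
δQ/Q = √((δw/w)² + (1·δu/u)² + (3·δz/z)²) = √(0.00520 + 0.000368 + 0.0700) = 0.275

0.275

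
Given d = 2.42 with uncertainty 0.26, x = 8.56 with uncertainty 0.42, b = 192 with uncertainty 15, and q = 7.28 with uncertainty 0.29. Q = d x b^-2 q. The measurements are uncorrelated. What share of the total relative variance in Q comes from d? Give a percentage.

(δQ/Q)² = (1·δd/d)² + (1·δx/x)² + (-2·δb/b)² + (1·δq/q)²
  d term: (1×0.107)² = 0.0115
  x term: (1×0.0491)² = 0.00241
  b term: (-2×0.0781)² = 0.0244
  q term: (1×0.0398)² = 0.00159
Total = 0.0400. Share from d = 0.0115/0.0400 = 0.289.

28.9%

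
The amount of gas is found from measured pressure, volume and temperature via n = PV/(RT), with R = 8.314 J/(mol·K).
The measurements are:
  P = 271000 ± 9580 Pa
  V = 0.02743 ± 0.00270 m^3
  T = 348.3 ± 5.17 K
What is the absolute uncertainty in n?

n is a product of powers, so relative uncertainties combine in quadrature:
  (1·δP/P)² = (1×0.0354)² = 0.00125;  (1·δV/V)² = (1×0.0984)² = 0.00969;  (-1·δT/T)² = (-1×0.0148)² = 0.000220
δn/n = √(0.0112) = 0.106
n = 2.567 mol, so δn = 0.106 × 2.567 = 0.271 mol.

0.271 mol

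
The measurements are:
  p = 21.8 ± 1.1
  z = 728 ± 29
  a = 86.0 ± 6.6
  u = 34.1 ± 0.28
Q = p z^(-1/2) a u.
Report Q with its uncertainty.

2370 ± 224

Since Q is a product/quotient, work with relative uncertainties:
  (1·δp/p)² = (1×0.0505)² = 0.00255;  (−½·δz/z)² = (-0.5×0.0398)² = 0.000397;  (1·δa/a)² = (1×0.0767)² = 0.00589;  (1·δu/u)² = (1×0.00821)² = 6.74e-05
δQ/Q = √(0.00890) = 0.0943
Q = 2370, so δQ = 0.0943 × 2370 = 224.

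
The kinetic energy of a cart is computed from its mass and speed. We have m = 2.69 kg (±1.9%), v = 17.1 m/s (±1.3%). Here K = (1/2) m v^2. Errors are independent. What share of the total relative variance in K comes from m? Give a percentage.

(δK/K)² = (1·δm/m)² + (2·δv/v)²
  m term: (1×0.0190)² = 0.000361
  v term: (2×0.0130)² = 0.000676
Total = 0.00104. Share from m = 0.000361/0.00104 = 0.348.

34.8%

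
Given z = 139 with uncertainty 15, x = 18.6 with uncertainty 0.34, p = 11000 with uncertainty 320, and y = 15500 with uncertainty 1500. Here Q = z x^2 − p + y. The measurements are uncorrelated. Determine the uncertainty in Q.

5690

Let w = z·x^2 = 48100. δw/w = √((1·δz/z)² + (2·δx/x)²) = √(0.0116 + 0.00134) = 0.114, so δw = 5480.
Q = w − p + y: δQ = √(δw² + δp² + δy²) = √(3e+07 + 1.02e+05 + 2.25e+06) = 5690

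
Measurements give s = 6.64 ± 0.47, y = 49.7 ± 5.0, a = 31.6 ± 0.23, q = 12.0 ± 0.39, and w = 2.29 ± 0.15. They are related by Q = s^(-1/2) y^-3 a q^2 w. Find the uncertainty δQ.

0.0105

Relative error in a monomial: (δQ/Q)² = Σ (nᵢ · δxᵢ/xᵢ)².
  (−½·δs/s)² = (-0.5×0.0708)² = 0.00125;  (-3·δy/y)² = (-3×0.101)² = 0.0911;  (1·δa/a)² = (1×0.00728)² = 5.3e-05;  (2·δq/q)² = (2×0.0325)² = 0.00423;  (1·δw/w)² = (1×0.0655)² = 0.00429
δQ/Q = √(0.101) = 0.318
Q = 0.0329, so δQ = 0.318 × 0.0329 = 0.0105.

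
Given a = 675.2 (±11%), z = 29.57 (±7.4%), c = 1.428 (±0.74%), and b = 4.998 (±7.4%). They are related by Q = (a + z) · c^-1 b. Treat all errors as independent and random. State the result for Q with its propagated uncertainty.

Let u = a + z = 704.8. δu = √(δa² + δz²) = √(5520 + 4.79) = 74.3, so δu/u = 0.105.
Q is then a monomial in u, c, b:
δQ/Q = √((δu/u)² + (-1·δc/c)² + (1·δb/b)²) = √(0.0111 + 5.48e-05 + 0.00548) = 0.129
Q = 2467, so δQ = 0.129 × 2467 = 318.

2467 ± 318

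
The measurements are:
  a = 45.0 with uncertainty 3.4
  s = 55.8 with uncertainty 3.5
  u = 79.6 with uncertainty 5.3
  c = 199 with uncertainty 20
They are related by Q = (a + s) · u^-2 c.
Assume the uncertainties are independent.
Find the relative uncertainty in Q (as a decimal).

0.174

Let w = a + s = 101. δw = √(δa² + δs²) = √(11.6 + 12.2) = 4.88, so δw/w = 0.0484.
Q is then a monomial in w, u, c:
δQ/Q = √((δw/w)² + (-2·δu/u)² + (1·δc/c)²) = √(0.00234 + 0.0177 + 0.0101) = 0.174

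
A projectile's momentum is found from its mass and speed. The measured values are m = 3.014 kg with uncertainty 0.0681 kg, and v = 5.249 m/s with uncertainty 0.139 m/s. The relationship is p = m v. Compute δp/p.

0.0348

For a monomial p ∝ m, v, fractional errors add in quadrature:
  (1·δm/m)² = (1×0.0226)² = 0.000511;  (1·δv/v)² = (1×0.0265)² = 0.000701
δp/p = √(0.00121) = 0.0348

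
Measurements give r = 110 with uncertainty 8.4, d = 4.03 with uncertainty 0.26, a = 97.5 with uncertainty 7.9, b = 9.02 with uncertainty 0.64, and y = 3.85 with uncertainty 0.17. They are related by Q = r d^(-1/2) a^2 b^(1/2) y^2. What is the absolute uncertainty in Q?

4.76e+06

Q is a product of powers, so relative uncertainties combine in quadrature:
  (1·δr/r)² = (1×0.0764)² = 0.00583;  (−½·δd/d)² = (-0.5×0.0645)² = 0.00104;  (2·δa/a)² = (2×0.0810)² = 0.0263;  (½·δb/b)² = (0.5×0.0710)² = 0.00126;  (2·δy/y)² = (2×0.0442)² = 0.00780
δQ/Q = √(0.0422) = 0.205
Q = 2.32e+07, so δQ = 0.205 × 2.32e+07 = 4.76e+06.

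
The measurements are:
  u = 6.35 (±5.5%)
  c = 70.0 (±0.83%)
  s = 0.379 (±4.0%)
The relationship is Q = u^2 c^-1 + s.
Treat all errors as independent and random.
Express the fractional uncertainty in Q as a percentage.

Let p = u^2·c^-1 = 0.576. δp/p = √((2·δu/u)² + (-1·δc/c)²) = √(0.0121 + 6.89e-05) = 0.110, so δp = 0.0635.
Q = p + s: δQ = √(δp² + δs²) = √(0.00404 + 0.000230) = 0.0653
Q = 0.955, so δQ/Q = 0.0653/0.955 = 0.0684.

6.84%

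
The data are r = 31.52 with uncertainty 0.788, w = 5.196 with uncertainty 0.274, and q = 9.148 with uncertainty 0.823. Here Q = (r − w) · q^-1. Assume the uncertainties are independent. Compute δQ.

Let u = r − w = 26.32. δu = √(δr² + δw²) = √(0.621 + 0.0751) = 0.834, so δu/u = 0.0317.
Q is then a monomial in u, q:
δQ/Q = √((δu/u)² + (-1·δq/q)²) = √(0.00100 + 0.00809) = 0.0954
Q = 2.878, so δQ = 0.0954 × 2.878 = 0.274.

0.274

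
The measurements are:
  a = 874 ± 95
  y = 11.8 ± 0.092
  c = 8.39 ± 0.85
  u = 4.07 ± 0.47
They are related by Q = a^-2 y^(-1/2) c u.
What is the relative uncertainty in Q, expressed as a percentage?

26.6%

Products/powers → add relative errors in quadrature, weighted by exponent:
  (-2·δa/a)² = (-2×0.109)² = 0.0473;  (−½·δy/y)² = (-0.5×0.00780)² = 1.52e-05;  (1·δc/c)² = (1×0.101)² = 0.0103;  (1·δu/u)² = (1×0.115)² = 0.0133
δQ/Q = √(0.0709) = 0.266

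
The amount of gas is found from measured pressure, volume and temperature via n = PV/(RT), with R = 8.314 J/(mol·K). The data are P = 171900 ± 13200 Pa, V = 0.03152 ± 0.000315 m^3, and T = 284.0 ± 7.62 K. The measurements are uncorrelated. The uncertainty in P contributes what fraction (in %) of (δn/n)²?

(δn/n)² = (1·δP/P)² + (1·δV/V)² + (-1·δT/T)²
  P term: (1×0.0768)² = 0.00590
  V term: (1×0.00999)² = 9.99e-05
  T term: (-1×0.0268)² = 0.000720
Total = 0.00672. Share from P = 0.00590/0.00672 = 0.878.

87.8%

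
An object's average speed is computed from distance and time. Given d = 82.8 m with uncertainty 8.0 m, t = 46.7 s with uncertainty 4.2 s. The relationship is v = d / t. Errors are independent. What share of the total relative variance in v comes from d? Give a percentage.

(δv/v)² = (1·δd/d)² + (-1·δt/t)²
  d term: (1×0.0966)² = 0.00934
  t term: (-1×0.0899)² = 0.00809
Total = 0.0174. Share from d = 0.00934/0.0174 = 0.536.

53.6%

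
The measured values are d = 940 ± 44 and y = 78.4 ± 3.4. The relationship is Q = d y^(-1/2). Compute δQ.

5.48

Since Q is a product/quotient, work with relative uncertainties:
  (1·δd/d)² = (1×0.0468)² = 0.00219;  (−½·δy/y)² = (-0.5×0.0434)² = 0.000470
δQ/Q = √(0.00266) = 0.0516
Q = 106, so δQ = 0.0516 × 106 = 5.48.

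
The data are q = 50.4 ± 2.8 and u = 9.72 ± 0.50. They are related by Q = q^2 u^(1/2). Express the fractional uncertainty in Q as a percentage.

For a monomial Q ∝ q^2, u^(1/2), fractional errors add in quadrature:
  (2·δq/q)² = (2×0.0556)² = 0.0123;  (½·δu/u)² = (0.5×0.0514)² = 0.000662
δQ/Q = √(0.0130) = 0.114

11.4%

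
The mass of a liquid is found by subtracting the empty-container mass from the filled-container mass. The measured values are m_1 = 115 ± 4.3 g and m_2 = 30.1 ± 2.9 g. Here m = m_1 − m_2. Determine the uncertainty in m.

5.19 g

For a sum/difference, combine absolute errors in quadrature:
  (δm_1)² = 18.5;  (δm_2)² = 8.41
δm = √(26.9) = 5.19 g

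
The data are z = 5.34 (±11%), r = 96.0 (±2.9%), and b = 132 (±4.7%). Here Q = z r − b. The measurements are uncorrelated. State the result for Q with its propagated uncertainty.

Let p = z·r = 513. δp/p = √((1·δz/z)² + (1·δr/r)²) = √(0.0121 + 0.000841) = 0.114, so δp = 58.3.
Q = p − b: δQ = √(δp² + δb²) = √(3400 + 38.5) = 58.6
Q = 381.

381 ± 58.6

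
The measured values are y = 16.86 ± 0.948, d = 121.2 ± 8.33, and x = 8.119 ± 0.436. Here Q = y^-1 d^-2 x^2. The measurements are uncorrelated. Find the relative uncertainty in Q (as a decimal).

For a monomial Q ∝ y^-1, d^-2, x^2, fractional errors add in quadrature:
  (-1·δy/y)² = (-1×0.0562)² = 0.00316;  (-2·δd/d)² = (-2×0.0687)² = 0.0189;  (2·δx/x)² = (2×0.0537)² = 0.0115
δQ/Q = √(0.0336) = 0.183

0.183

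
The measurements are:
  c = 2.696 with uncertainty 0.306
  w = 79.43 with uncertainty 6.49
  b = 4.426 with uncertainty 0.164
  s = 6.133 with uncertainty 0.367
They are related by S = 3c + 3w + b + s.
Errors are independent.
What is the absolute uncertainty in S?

S is a linear combination, so absolute uncertainties add in quadrature:
  (3·δc)² = 0.843;  (3·δw)² = 379;  (δb)² = 0.0269;  (δs)² = 0.135
δS = √(380) = 19.5

19.5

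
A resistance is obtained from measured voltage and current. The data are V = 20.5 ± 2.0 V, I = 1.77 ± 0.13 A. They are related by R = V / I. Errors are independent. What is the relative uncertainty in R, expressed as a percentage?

R is a product of powers, so relative uncertainties combine in quadrature:
  (1·δV/V)² = (1×0.0976)² = 0.00952;  (-1·δI/I)² = (-1×0.0734)² = 0.00539
δR/R = √(0.0149) = 0.122

12.2%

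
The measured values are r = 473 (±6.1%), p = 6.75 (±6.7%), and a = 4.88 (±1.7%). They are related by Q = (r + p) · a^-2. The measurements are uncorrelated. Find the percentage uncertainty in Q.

6.91%

Let u = r + p = 480. δu = √(δr² + δp²) = √(832 + 0.205) = 28.9, so δu/u = 0.0601.
Q is then a monomial in u, a:
δQ/Q = √((δu/u)² + (-2·δa/a)²) = √(0.00362 + 0.00116) = 0.0691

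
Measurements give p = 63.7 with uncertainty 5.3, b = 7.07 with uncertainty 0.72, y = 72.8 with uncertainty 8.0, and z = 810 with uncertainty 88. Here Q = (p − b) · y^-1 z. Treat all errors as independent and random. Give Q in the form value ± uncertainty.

Let u = p − b = 56.6. δu = √(δp² + δb²) = √(28.1 + 0.518) = 5.35, so δu/u = 0.0944.
Q is then a monomial in u, y, z:
δQ/Q = √((δu/u)² + (-1·δy/y)² + (1·δz/z)²) = √(0.00892 + 0.0121 + 0.0118) = 0.181
Q = 630, so δQ = 0.181 × 630 = 114.

630 ± 114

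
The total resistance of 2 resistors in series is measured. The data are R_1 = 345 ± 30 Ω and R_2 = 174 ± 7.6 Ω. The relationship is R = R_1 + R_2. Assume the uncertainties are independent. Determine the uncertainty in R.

30.9 Ω

Each term contributes (cᵢ δxᵢ)² to (δR)²:
  (δR_1)² = 900;  (δR_2)² = 57.8
δR = √(958) = 30.9 Ω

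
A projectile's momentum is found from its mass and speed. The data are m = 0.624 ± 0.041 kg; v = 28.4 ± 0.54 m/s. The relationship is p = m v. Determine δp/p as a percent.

p is a product of powers, so relative uncertainties combine in quadrature:
  (1·δm/m)² = (1×0.0657)² = 0.00432;  (1·δv/v)² = (1×0.0190)² = 0.000362
δp/p = √(0.00468) = 0.0684

6.84%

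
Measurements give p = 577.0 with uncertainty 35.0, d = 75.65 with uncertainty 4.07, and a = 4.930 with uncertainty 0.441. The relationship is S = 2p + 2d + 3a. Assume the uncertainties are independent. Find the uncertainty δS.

70.5

Sums and differences: (δS)² = Σ (cᵢ δxᵢ)².
  (2·δp)² = 4900;  (2·δd)² = 66.3;  (3·δa)² = 1.75
δS = √(4970) = 70.5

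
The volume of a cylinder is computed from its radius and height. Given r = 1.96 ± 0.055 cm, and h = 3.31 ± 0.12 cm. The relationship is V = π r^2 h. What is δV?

2.67 cm^3

For a monomial V ∝ r^2, h, fractional errors add in quadrature:
  (2·δr/r)² = (2×0.0281)² = 0.00315;  (1·δh/h)² = (1×0.0363)² = 0.00131
δV/V = √(0.00446) = 0.0668
V = 39.9 cm^3, so δV = 0.0668 × 39.9 = 2.67 cm^3.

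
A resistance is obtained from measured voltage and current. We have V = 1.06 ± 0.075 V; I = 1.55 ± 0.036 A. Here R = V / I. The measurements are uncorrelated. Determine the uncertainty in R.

R is a product of powers, so relative uncertainties combine in quadrature:
  (1·δV/V)² = (1×0.0708)² = 0.00501;  (-1·δI/I)² = (-1×0.0232)² = 0.000539
δR/R = √(0.00555) = 0.0745
R = 0.684 Ω, so δR = 0.0745 × 0.684 = 0.0509 Ω.

0.0509 Ω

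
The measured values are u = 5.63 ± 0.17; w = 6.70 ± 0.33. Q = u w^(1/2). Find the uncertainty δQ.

0.568

Relative error in a monomial: (δQ/Q)² = Σ (nᵢ · δxᵢ/xᵢ)².
  (1·δu/u)² = (1×0.0302)² = 0.000912;  (½·δw/w)² = (0.5×0.0493)² = 0.000606
δQ/Q = √(0.00152) = 0.0390
Q = 14.6, so δQ = 0.0390 × 14.6 = 0.568.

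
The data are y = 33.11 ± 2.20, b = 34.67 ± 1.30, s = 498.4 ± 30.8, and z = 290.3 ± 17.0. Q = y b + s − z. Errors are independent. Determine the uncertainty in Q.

Let p = y·b = 1148. δp/p = √((1·δy/y)² + (1·δb/b)²) = √(0.00441 + 0.00141) = 0.0763, so δp = 87.6.
Q = p + s − z: δQ = √(δp² + δs² + δz²) = √(7670 + 949 + 289) = 94.4

94.4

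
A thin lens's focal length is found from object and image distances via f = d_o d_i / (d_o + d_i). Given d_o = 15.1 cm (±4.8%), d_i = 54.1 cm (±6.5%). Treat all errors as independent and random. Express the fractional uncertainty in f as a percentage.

∂f/∂d_o = (d_i/(d_o+d_i))² = 0.611;  ∂f/∂d_i = (d_o/(d_o+d_i))² = 0.0476
δf = √((∂f/∂d_o · δd_o)² + (∂f/∂d_i · δd_i)²) = √(0.196 + 0.0280) = 0.474 cm
f = 11.8 cm, so δf/f = 0.474/11.8 = 0.0401.

4.01%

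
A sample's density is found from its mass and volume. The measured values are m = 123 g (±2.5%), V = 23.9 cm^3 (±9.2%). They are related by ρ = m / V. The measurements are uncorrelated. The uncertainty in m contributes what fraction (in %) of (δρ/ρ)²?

6.88%

(δρ/ρ)² = (1·δm/m)² + (-1·δV/V)²
  m term: (1×0.0250)² = 0.000625
  V term: (-1×0.0920)² = 0.00846
Total = 0.00909. Share from m = 0.000625/0.00909 = 0.0688.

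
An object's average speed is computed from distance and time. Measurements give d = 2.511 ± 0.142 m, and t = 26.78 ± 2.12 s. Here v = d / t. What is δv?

0.00912 m/s

Relative error in a monomial: (δv/v)² = Σ (nᵢ · δxᵢ/xᵢ)².
  (1·δd/d)² = (1×0.0566)² = 0.00320;  (-1·δt/t)² = (-1×0.0792)² = 0.00627
δv/v = √(0.00946) = 0.0973
v = 0.09376 m/s, so δv = 0.0973 × 0.09376 = 0.00912 m/s.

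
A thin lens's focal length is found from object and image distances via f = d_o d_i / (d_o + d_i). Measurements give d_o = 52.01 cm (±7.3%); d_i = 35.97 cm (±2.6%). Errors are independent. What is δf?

∂f/∂d_o = (d_i/(d_o+d_i))² = 0.167;  ∂f/∂d_i = (d_o/(d_o+d_i))² = 0.349
δf = √((∂f/∂d_o · δd_o)² + (∂f/∂d_i · δd_i)²) = √(0.403 + 0.107) = 0.714 cm

0.714 cm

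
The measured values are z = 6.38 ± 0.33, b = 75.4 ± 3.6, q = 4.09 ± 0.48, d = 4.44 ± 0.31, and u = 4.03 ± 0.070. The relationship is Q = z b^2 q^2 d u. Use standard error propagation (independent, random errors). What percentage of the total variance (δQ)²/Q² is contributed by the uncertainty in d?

(δQ/Q)² = (1·δz/z)² + (2·δb/b)² + (2·δq/q)² + (1·δd/d)² + (1·δu/u)²
  z term: (1×0.0517)² = 0.00268
  b term: (2×0.0477)² = 0.00912
  q term: (2×0.117)² = 0.0551
  d term: (1×0.0698)² = 0.00487
  u term: (1×0.0174)² = 0.000302
Total = 0.0721. Share from d = 0.00487/0.0721 = 0.0676.

6.76%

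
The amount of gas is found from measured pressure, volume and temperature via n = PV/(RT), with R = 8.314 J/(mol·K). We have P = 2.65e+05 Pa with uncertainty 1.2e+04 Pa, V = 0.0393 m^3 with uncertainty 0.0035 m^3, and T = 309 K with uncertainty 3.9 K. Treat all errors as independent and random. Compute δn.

n is a product of powers, so relative uncertainties combine in quadrature:
  (1·δP/P)² = (1×0.0453)² = 0.00205;  (1·δV/V)² = (1×0.0891)² = 0.00793;  (-1·δT/T)² = (-1×0.0126)² = 0.000159
δn/n = √(0.0101) = 0.101
n = 4.05 mol, so δn = 0.101 × 4.05 = 0.408 mol.

0.408 mol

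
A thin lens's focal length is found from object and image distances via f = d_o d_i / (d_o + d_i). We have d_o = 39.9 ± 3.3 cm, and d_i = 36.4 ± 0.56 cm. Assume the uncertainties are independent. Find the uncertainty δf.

∂f/∂d_o = (d_i/(d_o+d_i))² = 0.228;  ∂f/∂d_i = (d_o/(d_o+d_i))² = 0.273
δf = √((∂f/∂d_o · δd_o)² + (∂f/∂d_i · δd_i)²) = √(0.564 + 0.0235) = 0.767 cm

0.767 cm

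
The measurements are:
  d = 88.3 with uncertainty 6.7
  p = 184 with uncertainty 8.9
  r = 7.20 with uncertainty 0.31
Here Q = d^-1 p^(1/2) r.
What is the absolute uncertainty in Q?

0.100

Since Q is a product/quotient, work with relative uncertainties:
  (-1·δd/d)² = (-1×0.0759)² = 0.00576;  (½·δp/p)² = (0.5×0.0484)² = 0.000585;  (1·δr/r)² = (1×0.0431)² = 0.00185
δQ/Q = √(0.00820) = 0.0905
Q = 1.11, so δQ = 0.0905 × 1.11 = 0.100.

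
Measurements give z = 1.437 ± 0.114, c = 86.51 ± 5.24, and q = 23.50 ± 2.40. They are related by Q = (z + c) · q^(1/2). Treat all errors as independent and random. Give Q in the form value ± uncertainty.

426.3 ± 33.5

Let u = z + c = 87.95. δu = √(δz² + δc²) = √(0.0130 + 27.5) = 5.24, so δu/u = 0.0596.
Q is then a monomial in u, q:
δQ/Q = √((δu/u)² + (½·δq/q)²) = √(0.00355 + 0.00261) = 0.0785
Q = 426.3, so δQ = 0.0785 × 426.3 = 33.5.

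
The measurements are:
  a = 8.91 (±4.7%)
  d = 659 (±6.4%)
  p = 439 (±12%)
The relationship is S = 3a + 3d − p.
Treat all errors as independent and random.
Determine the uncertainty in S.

137

Sums and differences: (δS)² = Σ (cᵢ δxᵢ)².
  (3·δa)² = 1.58;  (3·δd)² = 16000;  (δp)² = 2780
δS = √(18800) = 137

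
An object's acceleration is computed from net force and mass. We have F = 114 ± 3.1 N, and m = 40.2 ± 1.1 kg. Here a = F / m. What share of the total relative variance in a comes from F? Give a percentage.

(δa/a)² = (1·δF/F)² + (-1·δm/m)²
  F term: (1×0.0272)² = 0.000739
  m term: (-1×0.0274)² = 0.000749
Total = 0.00149. Share from F = 0.000739/0.00149 = 0.497.

49.7%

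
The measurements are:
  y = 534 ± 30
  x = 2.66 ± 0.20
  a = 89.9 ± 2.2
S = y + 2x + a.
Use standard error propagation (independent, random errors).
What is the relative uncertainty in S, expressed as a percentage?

4.78%

Absolute uncertainties add in quadrature for a linear combination:
  (δy)² = 900;  (2·δx)² = 0.160;  (δa)² = 4.84
δS = √(905) = 30.1
S = 629, so δS/S = 30.1/629 = 0.0478.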